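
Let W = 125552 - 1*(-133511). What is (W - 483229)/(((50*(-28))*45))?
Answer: 37361/10500 ≈ 3.5582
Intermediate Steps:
W = 259063 (W = 125552 + 133511 = 259063)
(W - 483229)/(((50*(-28))*45)) = (259063 - 483229)/(((50*(-28))*45)) = -224166/((-1400*45)) = -224166/(-63000) = -224166*(-1/63000) = 37361/10500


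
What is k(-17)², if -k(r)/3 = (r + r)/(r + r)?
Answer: 9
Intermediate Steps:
k(r) = -3 (k(r) = -3*(r + r)/(r + r) = -3*2*r/(2*r) = -3*2*r*1/(2*r) = -3*1 = -3)
k(-17)² = (-3)² = 9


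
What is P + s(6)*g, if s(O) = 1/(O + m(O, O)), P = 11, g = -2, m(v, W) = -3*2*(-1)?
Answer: 65/6 ≈ 10.833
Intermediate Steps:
m(v, W) = 6 (m(v, W) = -6*(-1) = 6)
s(O) = 1/(6 + O) (s(O) = 1/(O + 6) = 1/(6 + O))
P + s(6)*g = 11 - 2/(6 + 6) = 11 - 2/12 = 11 + (1/12)*(-2) = 11 - 1/6 = 65/6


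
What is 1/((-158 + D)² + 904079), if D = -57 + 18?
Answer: 1/942888 ≈ 1.0606e-6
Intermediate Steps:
D = -39
1/((-158 + D)² + 904079) = 1/((-158 - 39)² + 904079) = 1/((-197)² + 904079) = 1/(38809 + 904079) = 1/942888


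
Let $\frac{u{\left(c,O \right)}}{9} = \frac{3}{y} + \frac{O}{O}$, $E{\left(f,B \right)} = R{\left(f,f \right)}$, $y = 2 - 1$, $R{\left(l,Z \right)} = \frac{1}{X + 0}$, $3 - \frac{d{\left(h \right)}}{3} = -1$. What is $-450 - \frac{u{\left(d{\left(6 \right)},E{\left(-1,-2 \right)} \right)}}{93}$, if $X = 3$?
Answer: $- \frac{13962}{31} \approx -450.39$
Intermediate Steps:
$d{\left(h \right)} = 12$ ($d{\left(h \right)} = 9 - -3 = 9 + 3 = 12$)
$R{\left(l,Z \right)} = \frac{1}{3}$ ($R{\left(l,Z \right)} = \frac{1}{3 + 0} = \frac{1}{3}$)
$y = 1$
$E{\left(f,B \right)} = \frac{1}{3}$
$u{\left(c,O \right)} = 36$ ($u{\left(c,O \right)} = 9 \left(\frac{3}{1} + \frac{O}{O}\right) = 9 \left(3 \cdot 1 + 1\right) = 9 \left(3 + 1\right) = 9 \cdot 4 = 36$)
$-450 - \frac{u{\left(d{\left(6 \right)},E{\left(-1,-2 \right)} \right)}}{93} = -450 - \frac{36}{93} = -450 - 36 \cdot \frac{1}{93} = -450 - \frac{12}{31} = - \frac{13962}{31}$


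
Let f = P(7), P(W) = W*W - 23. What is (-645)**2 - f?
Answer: 415999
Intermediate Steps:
P(W) = -23 + W**2 (P(W) = W**2 - 23 = -23 + W**2)
f = 26 (f = -23 + 7**2 = -23 + 49 = 26)
(-645)**2 - f = (-645)**2 - 1*26 = 416025 - 26 = 415999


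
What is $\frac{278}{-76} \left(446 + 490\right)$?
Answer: $- \frac{65052}{19} \approx -3423.8$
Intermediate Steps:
$\frac{278}{-76} \left(446 + 490\right) = 278 \left(- \frac{1}{76}\right) 936 = \left(- \frac{139}{38}\right) 936 = - \frac{65052}{19}$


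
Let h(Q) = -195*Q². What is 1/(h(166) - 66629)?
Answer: -1/5440049 ≈ -1.8382e-7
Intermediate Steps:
1/(h(166) - 66629) = 1/(-195*166² - 66629) = 1/(-195*27556 - 66629) = 1/(-5373420 - 66629) = 1/(-5440049) = -1/5440049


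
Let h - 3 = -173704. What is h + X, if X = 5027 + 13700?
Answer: -154974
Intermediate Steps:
h = -173701 (h = 3 - 173704 = -173701)
X = 18727
h + X = -173701 + 18727 = -154974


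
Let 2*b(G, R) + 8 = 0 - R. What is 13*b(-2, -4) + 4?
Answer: -22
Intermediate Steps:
b(G, R) = -4 - R/2 (b(G, R) = -4 + (0 - R)/2 = -4 + (-R)/2 = -4 - R/2)
13*b(-2, -4) + 4 = 13*(-4 - 1/2*(-4)) + 4 = 13*(-4 + 2) + 4 = 13*(-2) + 4 = -26 + 4 = -22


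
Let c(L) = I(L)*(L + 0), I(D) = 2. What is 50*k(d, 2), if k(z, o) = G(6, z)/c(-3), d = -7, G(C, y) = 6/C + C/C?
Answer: -50/3 ≈ -16.667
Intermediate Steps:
G(C, y) = 1 + 6/C (G(C, y) = 6/C + 1 = 1 + 6/C)
c(L) = 2*L (c(L) = 2*(L + 0) = 2*L)
k(z, o) = -⅓ (k(z, o) = ((6 + 6)/6)/((2*(-3))) = ((⅙)*12)/(-6) = 2*(-⅙) = -⅓)
50*k(d, 2) = 50*(-⅓) = -50/3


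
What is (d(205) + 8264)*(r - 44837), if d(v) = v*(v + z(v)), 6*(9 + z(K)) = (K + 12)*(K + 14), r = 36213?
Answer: -14420591416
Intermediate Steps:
z(K) = -9 + (12 + K)*(14 + K)/6 (z(K) = -9 + ((K + 12)*(K + 14))/6 = -9 + ((12 + K)*(14 + K))/6 = -9 + (12 + K)*(14 + K)/6)
d(v) = v*(19 + v²/6 + 16*v/3) (d(v) = v*(v + (19 + v²/6 + 13*v/3)) = v*(19 + v²/6 + 16*v/3))
(d(205) + 8264)*(r - 44837) = ((⅙)*205*(114 + 205² + 32*205) + 8264)*(36213 - 44837) = ((⅙)*205*(114 + 42025 + 6560) + 8264)*(-8624) = ((⅙)*205*48699 + 8264)*(-8624) = (3327765/2 + 8264)*(-8624) = (3344293/2)*(-8624) = -14420591416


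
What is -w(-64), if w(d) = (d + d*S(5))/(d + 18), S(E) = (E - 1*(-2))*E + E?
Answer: -1312/23 ≈ -57.043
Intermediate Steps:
S(E) = E + E*(2 + E) (S(E) = (E + 2)*E + E = (2 + E)*E + E = E*(2 + E) + E = E + E*(2 + E))
w(d) = 41*d/(18 + d) (w(d) = (d + d*(5*(3 + 5)))/(d + 18) = (d + d*(5*8))/(18 + d) = (d + d*40)/(18 + d) = (d + 40*d)/(18 + d) = (41*d)/(18 + d) = 41*d/(18 + d))
-w(-64) = -41*(-64)/(18 - 64) = -41*(-64)/(-46) = -41*(-64)*(-1)/46 = -1*1312/23 = -1312/23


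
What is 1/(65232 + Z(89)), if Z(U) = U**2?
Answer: 1/73153 ≈ 1.3670e-5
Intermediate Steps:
1/(65232 + Z(89)) = 1/(65232 + 89**2) = 1/(65232 + 7921) = 1/73153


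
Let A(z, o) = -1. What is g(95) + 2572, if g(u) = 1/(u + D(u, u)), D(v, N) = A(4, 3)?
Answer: 241769/94 ≈ 2572.0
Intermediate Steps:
D(v, N) = -1
g(u) = 1/(-1 + u) (g(u) = 1/(u - 1) = 1/(-1 + u))
g(95) + 2572 = 1/(-1 + 95) + 2572 = 1/94 + 2572 = 241769/94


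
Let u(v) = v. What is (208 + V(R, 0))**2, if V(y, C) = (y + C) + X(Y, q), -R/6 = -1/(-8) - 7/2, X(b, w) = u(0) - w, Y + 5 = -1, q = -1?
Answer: 840889/16 ≈ 52556.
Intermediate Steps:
Y = -6 (Y = -5 - 1 = -6)
X(b, w) = -w (X(b, w) = 0 - w = -w)
R = 81/4 (R = -6*(-1/(-8) - 7/2) = -6*(-1*(-1/8) - 7*1/2) = -6*(1/8 - 7/2) = -6*(-27/8) = 81/4 ≈ 20.250)
V(y, C) = 1 + C + y (V(y, C) = (y + C) - 1*(-1) = (C + y) + 1 = 1 + C + y)
(208 + V(R, 0))**2 = (208 + (1 + 0 + 81/4))**2 = (208 + 85/4)**2 = (917/4)**2 = 840889/16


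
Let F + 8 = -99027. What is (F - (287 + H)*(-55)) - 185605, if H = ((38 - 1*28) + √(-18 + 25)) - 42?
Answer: -270615 + 55*√7 ≈ -2.7047e+5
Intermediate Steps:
F = -99035 (F = -8 - 99027 = -99035)
H = -32 + √7 (H = ((38 - 28) + √7) - 42 = (10 + √7) - 42 = -32 + √7 ≈ -29.354)
(F - (287 + H)*(-55)) - 185605 = (-99035 - (287 + (-32 + √7))*(-55)) - 185605 = (-99035 - (255 + √7)*(-55)) - 185605 = (-99035 - (-14025 - 55*√7)) - 185605 = (-99035 + (14025 + 55*√7)) - 185605 = (-85010 + 55*√7) - 185605 = -270615 + 55*√7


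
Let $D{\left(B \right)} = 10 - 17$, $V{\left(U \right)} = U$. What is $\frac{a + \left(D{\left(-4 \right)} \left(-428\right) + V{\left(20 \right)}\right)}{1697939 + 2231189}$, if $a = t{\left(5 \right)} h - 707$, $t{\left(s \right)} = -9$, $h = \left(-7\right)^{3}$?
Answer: $\frac{1349}{982282} \approx 0.0013733$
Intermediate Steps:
$h = -343$
$D{\left(B \right)} = -7$ ($D{\left(B \right)} = 10 - 17 = -7$)
$a = 2380$ ($a = \left(-9\right) \left(-343\right) - 707 = 3087 - 707 = 2380$)
$\frac{a + \left(D{\left(-4 \right)} \left(-428\right) + V{\left(20 \right)}\right)}{1697939 + 2231189} = \frac{2380 + \left(\left(-7\right) \left(-428\right) + 20\right)}{1697939 + 2231189} = \frac{2380 + \left(2996 + 20\right)}{3929128} = \left(2380 + 3016\right) \frac{1}{3929128} = 5396 \cdot \frac{1}{3929128} = \frac{1349}{982282}$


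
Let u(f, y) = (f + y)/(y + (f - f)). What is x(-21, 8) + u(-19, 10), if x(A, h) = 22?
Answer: 211/10 ≈ 21.100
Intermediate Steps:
u(f, y) = (f + y)/y (u(f, y) = (f + y)/(y + 0) = (f + y)/y)
x(-21, 8) + u(-19, 10) = 22 + (-19 + 10)/10 = 22 + (1/10)*(-9) = 22 - 9/10 = 211/10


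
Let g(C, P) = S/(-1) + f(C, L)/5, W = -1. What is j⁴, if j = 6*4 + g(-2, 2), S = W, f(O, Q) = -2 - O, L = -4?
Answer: 390625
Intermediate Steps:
S = -1
g(C, P) = ⅗ - C/5 (g(C, P) = -1/(-1) + (-2 - C)/5 = -1*(-1) + (-2 - C)*(⅕) = 1 + (-⅖ - C/5) = ⅗ - C/5)
j = 25 (j = 6*4 + (⅗ - ⅕*(-2)) = 24 + (⅗ + ⅖) = 24 + 1 = 25)
j⁴ = 25⁴ = 390625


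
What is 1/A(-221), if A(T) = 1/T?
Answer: -221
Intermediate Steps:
1/A(-221) = 1/(1/(-221)) = 1/(-1/221) = -221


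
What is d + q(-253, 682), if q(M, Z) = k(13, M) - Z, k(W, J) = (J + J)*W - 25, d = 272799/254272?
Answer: -1852098721/254272 ≈ -7283.9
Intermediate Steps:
d = 272799/254272 (d = 272799*(1/254272) = 272799/254272 ≈ 1.0729)
k(W, J) = -25 + 2*J*W (k(W, J) = (2*J)*W - 25 = 2*J*W - 25 = -25 + 2*J*W)
q(M, Z) = -25 - Z + 26*M (q(M, Z) = (-25 + 2*M*13) - Z = (-25 + 26*M) - Z = -25 - Z + 26*M)
d + q(-253, 682) = 272799/254272 + (-25 - 1*682 + 26*(-253)) = 272799/254272 + (-25 - 682 - 6578) = 272799/254272 - 7285 = -1852098721/254272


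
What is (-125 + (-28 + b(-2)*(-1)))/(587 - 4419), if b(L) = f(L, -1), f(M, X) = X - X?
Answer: 153/3832 ≈ 0.039927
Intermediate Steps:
f(M, X) = 0
b(L) = 0
(-125 + (-28 + b(-2)*(-1)))/(587 - 4419) = (-125 + (-28 + 0*(-1)))/(587 - 4419) = (-125 + (-28 + 0))/(-3832) = (-125 - 28)*(-1/3832) = -153*(-1/3832) = 153/3832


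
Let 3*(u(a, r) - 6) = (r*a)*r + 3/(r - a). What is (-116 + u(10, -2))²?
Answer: 149769/16 ≈ 9360.6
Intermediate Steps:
u(a, r) = 6 + 1/(r - a) + a*r²/3 (u(a, r) = 6 + ((r*a)*r + 3/(r - a))/3 = 6 + ((a*r)*r + 3/(r - a))/3 = 6 + (a*r² + 3/(r - a))/3 = 6 + (3/(r - a) + a*r²)/3 = 6 + (1/(r - a) + a*r²/3) = 6 + 1/(r - a) + a*r²/3)
(-116 + u(10, -2))² = (-116 + (-3 - 18*(-2) + 18*10 + 10²*(-2)² - 1*10*(-2)³)/(3*(10 - 1*(-2))))² = (-116 + (-3 + 36 + 180 + 100*4 - 1*10*(-8))/(3*(10 + 2)))² = (-116 + (⅓)*(-3 + 36 + 180 + 400 + 80)/12)² = (-116 + (⅓)*(1/12)*693)² = (-116 + 77/4)² = (-387/4)² = 149769/16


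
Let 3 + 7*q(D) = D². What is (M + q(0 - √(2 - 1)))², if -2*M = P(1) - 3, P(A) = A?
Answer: 25/49 ≈ 0.51020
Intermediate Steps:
M = 1 (M = -(1 - 3)/2 = -½*(-2) = 1)
q(D) = -3/7 + D²/7
(M + q(0 - √(2 - 1)))² = (1 + (-3/7 + (0 - √(2 - 1))²/7))² = (1 + (-3/7 + (0 - √1)²/7))² = (1 + (-3/7 + (0 - 1*1)²/7))² = (1 + (-3/7 + (0 - 1)²/7))² = (1 + (-3/7 + (⅐)*(-1)²))² = (1 + (-3/7 + (⅐)*1))² = (1 + (-3/7 + ⅐))² = (1 - 2/7)² = (5/7)² = 25/49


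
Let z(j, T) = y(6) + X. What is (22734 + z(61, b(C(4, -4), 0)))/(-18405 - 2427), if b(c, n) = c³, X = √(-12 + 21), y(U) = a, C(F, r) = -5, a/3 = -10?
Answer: -7569/6944 ≈ -1.0900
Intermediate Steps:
a = -30 (a = 3*(-10) = -30)
y(U) = -30
X = 3 (X = √9 = 3)
z(j, T) = -27 (z(j, T) = -30 + 3 = -27)
(22734 + z(61, b(C(4, -4), 0)))/(-18405 - 2427) = (22734 - 27)/(-18405 - 2427) = 22707/(-20832) = 22707*(-1/20832) = -7569/6944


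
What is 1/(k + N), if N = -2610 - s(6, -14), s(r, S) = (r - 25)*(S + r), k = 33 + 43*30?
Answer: -1/1439 ≈ -0.00069493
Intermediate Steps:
k = 1323 (k = 33 + 1290 = 1323)
s(r, S) = (-25 + r)*(S + r)
N = -2762 (N = -2610 - (6² - 25*(-14) - 25*6 - 14*6) = -2610 - (36 + 350 - 150 - 84) = -2610 - 1*152 = -2610 - 152 = -2762)
1/(k + N) = 1/(1323 - 2762) = 1/(-1439) = -1/1439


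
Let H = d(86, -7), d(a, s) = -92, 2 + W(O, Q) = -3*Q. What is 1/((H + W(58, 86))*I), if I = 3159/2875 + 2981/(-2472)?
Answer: 888375/33498388 ≈ 0.026520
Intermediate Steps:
W(O, Q) = -2 - 3*Q
H = -92
I = -761327/7107000 (I = 3159*(1/2875) + 2981*(-1/2472) = 3159/2875 - 2981/2472 = -761327/7107000 ≈ -0.10712)
1/((H + W(58, 86))*I) = 1/((-92 + (-2 - 3*86))*(-761327/7107000)) = -7107000/761327/(-92 + (-2 - 258)) = -7107000/761327/(-92 - 260) = -7107000/761327/(-352) = -1/352*(-7107000/761327) = 888375/33498388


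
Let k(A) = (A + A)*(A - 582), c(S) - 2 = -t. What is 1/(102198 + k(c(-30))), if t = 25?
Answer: 1/130028 ≈ 7.6907e-6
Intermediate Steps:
c(S) = -23 (c(S) = 2 - 1*25 = 2 - 25 = -23)
k(A) = 2*A*(-582 + A) (k(A) = (2*A)*(-582 + A) = 2*A*(-582 + A))
1/(102198 + k(c(-30))) = 1/(102198 + 2*(-23)*(-582 - 23)) = 1/(102198 + 2*(-23)*(-605)) = 1/(102198 + 27830) = 1/130028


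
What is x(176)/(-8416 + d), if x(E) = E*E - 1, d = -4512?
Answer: -30975/12928 ≈ -2.3960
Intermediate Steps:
x(E) = -1 + E² (x(E) = E² - 1 = -1 + E²)
x(176)/(-8416 + d) = (-1 + 176²)/(-8416 - 4512) = (-1 + 30976)/(-12928) = 30975*(-1/12928) = -30975/12928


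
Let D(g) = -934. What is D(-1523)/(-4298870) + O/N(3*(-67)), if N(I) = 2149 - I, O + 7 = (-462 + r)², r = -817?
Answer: 351611995124/505117225 ≈ 696.10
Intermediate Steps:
O = 1635834 (O = -7 + (-462 - 817)² = -7 + (-1279)² = -7 + 1635841 = 1635834)
D(-1523)/(-4298870) + O/N(3*(-67)) = -934/(-4298870) + 1635834/(2149 - 3*(-67)) = -934*(-1/4298870) + 1635834/(2149 - 1*(-201)) = 467/2149435 + 1635834/(2149 + 201) = 467/2149435 + 1635834/2350 = 467/2149435 + 1635834*(1/2350) = 467/2149435 + 817917/1175 = 351611995124/505117225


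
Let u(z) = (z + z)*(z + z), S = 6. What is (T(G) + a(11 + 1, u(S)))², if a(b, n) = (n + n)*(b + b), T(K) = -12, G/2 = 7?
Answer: 47610000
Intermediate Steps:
G = 14 (G = 2*7 = 14)
u(z) = 4*z² (u(z) = (2*z)*(2*z) = 4*z²)
a(b, n) = 4*b*n (a(b, n) = (2*n)*(2*b) = 4*b*n)
(T(G) + a(11 + 1, u(S)))² = (-12 + 4*(11 + 1)*(4*6²))² = (-12 + 4*12*(4*36))² = (-12 + 4*12*144)² = (-12 + 6912)² = 6900² = 47610000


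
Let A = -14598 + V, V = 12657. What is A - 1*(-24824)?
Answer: 22883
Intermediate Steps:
A = -1941 (A = -14598 + 12657 = -1941)
A - 1*(-24824) = -1941 - 1*(-24824) = -1941 + 24824 = 22883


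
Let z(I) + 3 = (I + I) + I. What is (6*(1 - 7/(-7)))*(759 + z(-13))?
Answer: 8604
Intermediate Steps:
z(I) = -3 + 3*I (z(I) = -3 + ((I + I) + I) = -3 + (2*I + I) = -3 + 3*I)
(6*(1 - 7/(-7)))*(759 + z(-13)) = (6*(1 - 7/(-7)))*(759 + (-3 + 3*(-13))) = (6*(1 - 7*(-⅐)))*(759 + (-3 - 39)) = (6*(1 + 1))*(759 - 42) = (6*2)*717 = 12*717 = 8604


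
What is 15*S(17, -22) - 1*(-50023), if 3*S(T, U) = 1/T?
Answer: 850396/17 ≈ 50023.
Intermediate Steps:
S(T, U) = 1/(3*T)
15*S(17, -22) - 1*(-50023) = 15*((⅓)/17) - 1*(-50023) = 15*((⅓)*(1/17)) + 50023 = 15*(1/51) + 50023 = 5/17 + 50023 = 850396/17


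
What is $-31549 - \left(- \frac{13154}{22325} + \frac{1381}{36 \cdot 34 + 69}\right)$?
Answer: $- \frac{910714355228}{28866225} \approx -31549.0$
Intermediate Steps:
$-31549 - \left(- \frac{13154}{22325} + \frac{1381}{36 \cdot 34 + 69}\right) = -31549 - \left(\left(-13154\right) \frac{1}{22325} + \frac{1381}{1224 + 69}\right) = -31549 - \left(- \frac{13154}{22325} + \frac{1381}{1293}\right) = -31549 - \frac{13822703}{28866225} = - \frac{910714355228}{28866225}$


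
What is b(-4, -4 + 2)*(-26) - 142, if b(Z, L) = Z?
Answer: -38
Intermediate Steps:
b(-4, -4 + 2)*(-26) - 142 = -4*(-26) - 142 = 104 - 142 = -38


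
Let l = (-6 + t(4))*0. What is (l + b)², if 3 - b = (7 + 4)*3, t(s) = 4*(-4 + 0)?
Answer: 900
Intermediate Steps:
t(s) = -16 (t(s) = 4*(-4) = -16)
b = -30 (b = 3 - (7 + 4)*3 = 3 - 11*3 = 3 - 1*33 = 3 - 33 = -30)
l = 0 (l = (-6 - 16)*0 = -22*0 = 0)
(l + b)² = (0 - 30)² = (-30)² = 900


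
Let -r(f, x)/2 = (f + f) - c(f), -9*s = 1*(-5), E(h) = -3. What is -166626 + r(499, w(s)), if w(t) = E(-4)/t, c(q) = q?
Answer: -167624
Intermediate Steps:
s = 5/9 (s = -(-5)/9 = -⅑*(-5) = 5/9 ≈ 0.55556)
w(t) = -3/t
r(f, x) = -2*f (r(f, x) = -2*((f + f) - f) = -2*(2*f - f) = -2*f)
-166626 + r(499, w(s)) = -166626 - 2*499 = -166626 - 998 = -167624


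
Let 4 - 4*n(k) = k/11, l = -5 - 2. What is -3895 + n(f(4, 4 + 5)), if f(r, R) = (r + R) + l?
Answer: -85671/22 ≈ -3894.1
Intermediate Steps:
l = -7
f(r, R) = -7 + R + r (f(r, R) = (r + R) - 7 = (R + r) - 7 = -7 + R + r)
n(k) = 1 - k/44 (n(k) = 1 - k/(4*11) = 1 - k/44)
-3895 + n(f(4, 4 + 5)) = -3895 + (1 - (-7 + (4 + 5) + 4)/44) = -3895 + (1 - (-7 + 9 + 4)/44) = -3895 + (1 - 1/44*6) = -3895 + (1 - 3/22) = -3895 + 19/22 = -85671/22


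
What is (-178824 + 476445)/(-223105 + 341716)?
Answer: 11023/4393 ≈ 2.5092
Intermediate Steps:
(-178824 + 476445)/(-223105 + 341716) = 297621/118611 = 297621*(1/118611) = 11023/4393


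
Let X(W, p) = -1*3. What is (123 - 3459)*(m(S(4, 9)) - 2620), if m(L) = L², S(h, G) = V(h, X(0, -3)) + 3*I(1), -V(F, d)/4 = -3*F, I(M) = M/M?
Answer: 63384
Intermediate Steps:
I(M) = 1
X(W, p) = -3
V(F, d) = 12*F (V(F, d) = -(-12)*F = 12*F)
S(h, G) = 3 + 12*h (S(h, G) = 12*h + 3*1 = 12*h + 3 = 3 + 12*h)
(123 - 3459)*(m(S(4, 9)) - 2620) = (123 - 3459)*((3 + 12*4)² - 2620) = -3336*((3 + 48)² - 2620) = -3336*(51² - 2620) = -3336*(2601 - 2620) = -3336*(-19) = 63384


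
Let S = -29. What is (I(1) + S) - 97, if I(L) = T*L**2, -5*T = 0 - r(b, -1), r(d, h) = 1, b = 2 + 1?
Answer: -629/5 ≈ -125.80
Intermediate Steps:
b = 3
T = 1/5 (T = -(0 - 1*1)/5 = -(0 - 1)/5 = -1/5*(-1) = 1/5 ≈ 0.20000)
I(L) = L**2/5
(I(1) + S) - 97 = ((1/5)*1**2 - 29) - 97 = ((1/5)*1 - 29) - 97 = (1/5 - 29) - 97 = -144/5 - 97 = -629/5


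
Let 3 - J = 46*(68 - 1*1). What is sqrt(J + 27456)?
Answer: sqrt(24377) ≈ 156.13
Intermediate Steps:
J = -3079 (J = 3 - 46*(68 - 1*1) = 3 - 46*(68 - 1) = 3 - 46*67 = 3 - 1*3082 = 3 - 3082 = -3079)
sqrt(J + 27456) = sqrt(-3079 + 27456) = sqrt(24377)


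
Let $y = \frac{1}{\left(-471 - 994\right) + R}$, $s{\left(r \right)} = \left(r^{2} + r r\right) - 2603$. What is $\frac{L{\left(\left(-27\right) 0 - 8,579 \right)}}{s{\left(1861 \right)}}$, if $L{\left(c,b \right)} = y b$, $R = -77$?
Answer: $- \frac{193}{3558956046} \approx -5.4229 \cdot 10^{-8}$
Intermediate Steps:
$s{\left(r \right)} = -2603 + 2 r^{2}$ ($s{\left(r \right)} = \left(r^{2} + r^{2}\right) - 2603 = 2 r^{2} - 2603 = -2603 + 2 r^{2}$)
$y = - \frac{1}{1542}$ ($y = \frac{1}{\left(-471 - 994\right) - 77} = \frac{1}{-1465 - 77} = \frac{1}{-1542} = - \frac{1}{1542} \approx -0.00064851$)
$L{\left(c,b \right)} = - \frac{b}{1542}$
$\frac{L{\left(\left(-27\right) 0 - 8,579 \right)}}{s{\left(1861 \right)}} = \frac{\left(- \frac{1}{1542}\right) 579}{-2603 + 2 \cdot 1861^{2}} = - \frac{193}{514 \left(-2603 + 2 \cdot 3463321\right)} = - \frac{193}{514 \left(-2603 + 6926642\right)} = - \frac{193}{514 \cdot 6924039} = \left(- \frac{193}{514}\right) \frac{1}{6924039} = - \frac{193}{3558956046}$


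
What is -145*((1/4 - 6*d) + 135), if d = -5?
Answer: -95845/4 ≈ -23961.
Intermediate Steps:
-145*((1/4 - 6*d) + 135) = -145*((1/4 - 6*(-5)) + 135) = -145*((¼ + 30) + 135) = -145*(121/4 + 135) = -145*661/4 = -95845/4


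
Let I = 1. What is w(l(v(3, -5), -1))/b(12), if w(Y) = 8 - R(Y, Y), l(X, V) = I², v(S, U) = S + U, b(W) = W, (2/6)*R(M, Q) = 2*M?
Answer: ⅙ ≈ 0.16667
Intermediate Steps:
R(M, Q) = 6*M (R(M, Q) = 3*(2*M) = 6*M)
l(X, V) = 1 (l(X, V) = 1² = 1)
w(Y) = 8 - 6*Y
w(l(v(3, -5), -1))/b(12) = (8 - 6*1)/12 = (8 - 6)*(1/12) = 2*(1/12) = ⅙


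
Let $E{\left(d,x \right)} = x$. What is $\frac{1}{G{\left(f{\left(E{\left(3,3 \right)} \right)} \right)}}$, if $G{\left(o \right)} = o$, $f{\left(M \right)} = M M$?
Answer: $\frac{1}{9} \approx 0.11111$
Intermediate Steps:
$f{\left(M \right)} = M^{2}$
$\frac{1}{G{\left(f{\left(E{\left(3,3 \right)} \right)} \right)}} = \frac{1}{3^{2}} = \frac{1}{9}$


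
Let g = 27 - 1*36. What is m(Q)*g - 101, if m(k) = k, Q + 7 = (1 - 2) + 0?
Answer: -29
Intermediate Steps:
Q = -8 (Q = -7 + ((1 - 2) + 0) = -7 + (-1 + 0) = -7 - 1 = -8)
g = -9 (g = 27 - 36 = -9)
m(Q)*g - 101 = -8*(-9) - 101 = 72 - 101 = -29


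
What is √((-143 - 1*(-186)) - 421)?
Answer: 3*I*√42 ≈ 19.442*I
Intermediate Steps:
√((-143 - 1*(-186)) - 421) = √((-143 + 186) - 421) = √(43 - 421) = √(-378) = 3*I*√42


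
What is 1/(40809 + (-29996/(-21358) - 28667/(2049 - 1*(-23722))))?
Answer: 275208509/11231064422346 ≈ 2.4504e-5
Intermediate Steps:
1/(40809 + (-29996/(-21358) - 28667/(2049 - 1*(-23722)))) = 1/(40809 + (-29996*(-1/21358) - 28667/(2049 + 23722))) = 1/(40809 + (14998/10679 - 28667/25771)) = 1/(40809 + 80378565/275208509) = 1/(11231064422346/275208509) = 275208509/11231064422346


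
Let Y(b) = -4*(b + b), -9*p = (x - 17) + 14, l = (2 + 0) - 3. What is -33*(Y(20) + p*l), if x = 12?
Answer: 5247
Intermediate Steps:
l = -1 (l = 2 - 3 = -1)
p = -1 (p = -((12 - 17) + 14)/9 = -(-5 + 14)/9 = -1/9*9 = -1)
Y(b) = -8*b
-33*(Y(20) + p*l) = -33*(-8*20 - 1*(-1)) = -33*(-160 + 1) = -33*(-159) = 5247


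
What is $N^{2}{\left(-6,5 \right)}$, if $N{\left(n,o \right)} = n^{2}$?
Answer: $1296$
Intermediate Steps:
$N^{2}{\left(-6,5 \right)} = \left(\left(-6\right)^{2}\right)^{2} = 36^{2} = 1296$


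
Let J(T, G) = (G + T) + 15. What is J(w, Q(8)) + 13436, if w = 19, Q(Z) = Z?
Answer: 13478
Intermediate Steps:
J(T, G) = 15 + G + T
J(w, Q(8)) + 13436 = (15 + 8 + 19) + 13436 = 42 + 13436 = 13478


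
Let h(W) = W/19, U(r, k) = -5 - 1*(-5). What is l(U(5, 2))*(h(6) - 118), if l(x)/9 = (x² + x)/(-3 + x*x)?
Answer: 0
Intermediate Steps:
U(r, k) = 0 (U(r, k) = -5 + 5 = 0)
h(W) = W/19 (h(W) = W*(1/19) = W/19)
l(x) = 9*(x + x²)/(-3 + x²) (l(x) = 9*((x² + x)/(-3 + x*x)) = 9*((x + x²)/(-3 + x²)) = 9*(x + x²)/(-3 + x²))
l(U(5, 2))*(h(6) - 118) = (9*0*(1 + 0)/(-3 + 0²))*((1/19)*6 - 118) = (9*0*1/(-3 + 0))*(6/19 - 118) = (9*0*1/(-3))*(-2236/19) = (9*0*(-⅓)*1)*(-2236/19) = 0*(-2236/19) = 0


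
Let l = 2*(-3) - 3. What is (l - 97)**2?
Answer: 11236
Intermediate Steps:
l = -9 (l = -6 - 3 = -9)
(l - 97)**2 = (-9 - 97)**2 = (-106)**2 = 11236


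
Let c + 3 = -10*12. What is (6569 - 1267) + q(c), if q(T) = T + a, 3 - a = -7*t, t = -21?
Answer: 5035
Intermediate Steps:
c = -123 (c = -3 - 10*12 = -3 - 120 = -123)
a = -144 (a = 3 - (-7)*(-21) = 3 - 1*147 = 3 - 147 = -144)
q(T) = -144 + T (q(T) = T - 144 = -144 + T)
(6569 - 1267) + q(c) = (6569 - 1267) + (-144 - 123) = 5302 - 267 = 5035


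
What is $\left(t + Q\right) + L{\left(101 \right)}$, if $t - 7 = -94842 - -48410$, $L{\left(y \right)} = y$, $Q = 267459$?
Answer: $221135$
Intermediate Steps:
$t = -46425$ ($t = 7 - 46432 = -46425$)
$\left(t + Q\right) + L{\left(101 \right)} = \left(-46425 + 267459\right) + 101 = 221034 + 101 = 221135$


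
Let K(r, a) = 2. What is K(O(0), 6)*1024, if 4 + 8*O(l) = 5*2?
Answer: 2048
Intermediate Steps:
O(l) = ¾ (O(l) = -½ + (5*2)/8 = -½ + (⅛)*10 = -½ + 5/4 = ¾)
K(O(0), 6)*1024 = 2*1024 = 2048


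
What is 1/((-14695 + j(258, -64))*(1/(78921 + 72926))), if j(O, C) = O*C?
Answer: -151847/31207 ≈ -4.8658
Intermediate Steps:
j(O, C) = C*O
1/((-14695 + j(258, -64))*(1/(78921 + 72926))) = 1/((-14695 - 64*258)*(1/(78921 + 72926))) = 1/((-14695 - 16512)*(1/151847)) = 1/((-31207)*(1/151847)) = -1/31207*151847 = -151847/31207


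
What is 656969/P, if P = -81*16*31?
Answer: -656969/40176 ≈ -16.352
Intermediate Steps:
P = -40176 (P = -1296*31 = -40176)
656969/P = 656969/(-40176) = 656969*(-1/40176) = -656969/40176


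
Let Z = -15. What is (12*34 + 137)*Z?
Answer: -8175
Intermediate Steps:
(12*34 + 137)*Z = (12*34 + 137)*(-15) = (408 + 137)*(-15) = 545*(-15) = -8175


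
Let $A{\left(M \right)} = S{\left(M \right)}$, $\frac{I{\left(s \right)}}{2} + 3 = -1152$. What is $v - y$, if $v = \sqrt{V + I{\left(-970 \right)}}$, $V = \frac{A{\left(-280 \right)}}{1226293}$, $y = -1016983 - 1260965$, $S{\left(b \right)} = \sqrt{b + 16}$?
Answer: $2277948 + \frac{\sqrt{-3473765345471190 + 2452586 i \sqrt{66}}}{1226293} \approx 2.2779 \cdot 10^{6} + 48.062 i$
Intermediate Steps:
$I{\left(s \right)} = -2310$ ($I{\left(s \right)} = -6 + 2 \left(-1152\right) = -6 - 2304 = -2310$)
$S{\left(b \right)} = \sqrt{16 + b}$
$A{\left(M \right)} = \sqrt{16 + M}$
$y = -2277948$
$V = \frac{2 i \sqrt{66}}{1226293}$ ($V = \frac{\sqrt{16 - 280}}{1226293} = \sqrt{-264} \cdot \frac{1}{1226293} = 2 i \sqrt{66} \cdot \frac{1}{1226293} = \frac{2 i \sqrt{66}}{1226293} \approx 1.325 \cdot 10^{-5} i$)
$v = \sqrt{-2310 + \frac{2 i \sqrt{66}}{1226293}}$ ($v = \sqrt{\frac{2 i \sqrt{66}}{1226293} - 2310} = \sqrt{-2310 + \frac{2 i \sqrt{66}}{1226293}} \approx 1.0 \cdot 10^{-7} + 48.062 i$)
$v - y = \frac{\sqrt{-3473765345471190 + 2452586 i \sqrt{66}}}{1226293} - -2277948 = \frac{\sqrt{-3473765345471190 + 2452586 i \sqrt{66}}}{1226293} + 2277948 = 2277948 + \frac{\sqrt{-3473765345471190 + 2452586 i \sqrt{66}}}{1226293}$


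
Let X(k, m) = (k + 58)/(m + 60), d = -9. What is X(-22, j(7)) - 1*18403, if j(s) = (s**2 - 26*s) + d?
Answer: -754541/41 ≈ -18403.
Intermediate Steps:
j(s) = -9 + s**2 - 26*s (j(s) = (s**2 - 26*s) - 9 = -9 + s**2 - 26*s)
X(k, m) = (58 + k)/(60 + m)
X(-22, j(7)) - 1*18403 = (58 - 22)/(60 + (-9 + 7**2 - 26*7)) - 1*18403 = 36/(60 + (-9 + 49 - 182)) - 18403 = 36/(60 - 142) - 18403 = 36/(-82) - 18403 = -1/82*36 - 18403 = -18/41 - 18403 = -754541/41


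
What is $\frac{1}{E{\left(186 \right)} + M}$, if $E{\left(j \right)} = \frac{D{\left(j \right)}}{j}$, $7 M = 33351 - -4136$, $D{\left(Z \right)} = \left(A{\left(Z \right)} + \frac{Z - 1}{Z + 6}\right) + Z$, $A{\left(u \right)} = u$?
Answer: $\frac{249984}{1339237007} \approx 0.00018666$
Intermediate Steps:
$D{\left(Z \right)} = 2 Z + \frac{-1 + Z}{6 + Z}$ ($D{\left(Z \right)} = \left(Z + \frac{Z - 1}{Z + 6}\right) + Z = \left(Z + \frac{-1 + Z}{6 + Z}\right) + Z = 2 Z + \frac{-1 + Z}{6 + Z}$)
$M = \frac{37487}{7}$ ($M = \frac{33351 - -4136}{7} = \frac{33351 + 4136}{7} = \frac{1}{7} \cdot 37487 = \frac{37487}{7} \approx 5355.3$)
$E{\left(j \right)} = \frac{-1 + 2 j^{2} + 13 j}{j \left(6 + j\right)}$ ($E{\left(j \right)} = \frac{\frac{1}{6 + j} \left(-1 + 2 j^{2} + 13 j\right)}{j} = \frac{-1 + 2 j^{2} + 13 j}{j \left(6 + j\right)}$)
$\frac{1}{E{\left(186 \right)} + M} = \frac{1}{\frac{-1 + 2 \cdot 186^{2} + 13 \cdot 186}{186 \left(6 + 186\right)} + \frac{37487}{7}} = \frac{1}{\frac{-1 + 2 \cdot 34596 + 2418}{186 \cdot 192} + \frac{37487}{7}} = \frac{1}{\frac{1}{186} \cdot \frac{1}{192} \left(-1 + 69192 + 2418\right) + \frac{37487}{7}} = \frac{1}{\frac{1}{186} \cdot \frac{1}{192} \cdot 71609 + \frac{37487}{7}} = \frac{1}{\frac{71609}{35712} + \frac{37487}{7}} = \frac{1}{\frac{1339237007}{249984}} = \frac{249984}{1339237007}$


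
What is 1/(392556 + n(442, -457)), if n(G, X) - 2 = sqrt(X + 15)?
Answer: 196279/77050891903 - I*sqrt(442)/154101783806 ≈ 2.5474e-6 - 1.3643e-10*I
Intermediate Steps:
n(G, X) = 2 + sqrt(15 + X) (n(G, X) = 2 + sqrt(X + 15) = 2 + sqrt(15 + X))
1/(392556 + n(442, -457)) = 1/(392556 + (2 + sqrt(15 - 457))) = 1/(392556 + (2 + sqrt(-442))) = 1/(392556 + (2 + I*sqrt(442))) = 1/(392558 + I*sqrt(442))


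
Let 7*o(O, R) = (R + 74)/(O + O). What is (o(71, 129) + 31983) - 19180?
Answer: 1818055/142 ≈ 12803.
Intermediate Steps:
o(O, R) = (74 + R)/(14*O) (o(O, R) = ((R + 74)/(O + O))/7 = ((74 + R)/((2*O)))/7 = ((74 + R)*(1/(2*O)))/7 = ((74 + R)/(2*O))/7 = (74 + R)/(14*O))
(o(71, 129) + 31983) - 19180 = ((1/14)*(74 + 129)/71 + 31983) - 19180 = ((1/14)*(1/71)*203 + 31983) - 19180 = (29/142 + 31983) - 19180 = 4541615/142 - 19180 = 1818055/142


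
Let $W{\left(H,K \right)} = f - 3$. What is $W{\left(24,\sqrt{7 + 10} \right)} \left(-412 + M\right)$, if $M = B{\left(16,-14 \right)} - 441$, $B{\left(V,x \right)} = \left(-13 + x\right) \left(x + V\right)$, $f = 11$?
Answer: $-7256$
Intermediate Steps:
$W{\left(H,K \right)} = 8$ ($W{\left(H,K \right)} = 11 - 3 = 8$)
$B{\left(V,x \right)} = \left(-13 + x\right) \left(V + x\right)$
$M = -495$ ($M = \left(\left(-14\right)^{2} - 208 - -182 + 16 \left(-14\right)\right) - 441 = \left(196 - 208 + 182 - 224\right) - 441 = -54 - 441 = -495$)
$W{\left(24,\sqrt{7 + 10} \right)} \left(-412 + M\right) = 8 \left(-412 - 495\right) = 8 \left(-907\right) = -7256$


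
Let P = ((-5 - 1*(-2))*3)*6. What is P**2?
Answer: 2916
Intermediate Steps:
P = -54 (P = ((-5 + 2)*3)*6 = -3*3*6 = -9*6 = -54)
P**2 = (-54)**2 = 2916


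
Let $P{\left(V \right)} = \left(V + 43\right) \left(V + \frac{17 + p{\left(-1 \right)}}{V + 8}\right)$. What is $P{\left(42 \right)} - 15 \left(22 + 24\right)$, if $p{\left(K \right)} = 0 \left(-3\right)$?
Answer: $\frac{29089}{10} \approx 2908.9$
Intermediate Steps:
$p{\left(K \right)} = 0$
$P{\left(V \right)} = \left(43 + V\right) \left(V + \frac{17}{8 + V}\right)$ ($P{\left(V \right)} = \left(V + 43\right) \left(V + \frac{17 + 0}{V + 8}\right) = \left(43 + V\right) \left(V + \frac{17}{8 + V}\right)$)
$P{\left(42 \right)} - 15 \left(22 + 24\right) = \frac{731 + 42^{3} + 51 \cdot 42^{2} + 361 \cdot 42}{8 + 42} - 15 \left(22 + 24\right) = \frac{731 + 74088 + 51 \cdot 1764 + 15162}{50} - 690 = \frac{731 + 74088 + 89964 + 15162}{50} - 690 = \frac{1}{50} \cdot 179945 - 690 = \frac{35989}{10} - 690 = \frac{29089}{10}$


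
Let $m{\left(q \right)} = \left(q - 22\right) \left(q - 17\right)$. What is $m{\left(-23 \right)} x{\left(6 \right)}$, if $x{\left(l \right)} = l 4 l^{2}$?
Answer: $1555200$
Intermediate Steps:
$x{\left(l \right)} = 4 l^{3}$ ($x{\left(l \right)} = 4 l l^{2} = 4 l^{3}$)
$m{\left(q \right)} = \left(-22 + q\right) \left(-17 + q\right)$
$m{\left(-23 \right)} x{\left(6 \right)} = \left(374 + \left(-23\right)^{2} - -897\right) 4 \cdot 6^{3} = \left(374 + 529 + 897\right) 4 \cdot 216 = 1800 \cdot 864 = 1555200$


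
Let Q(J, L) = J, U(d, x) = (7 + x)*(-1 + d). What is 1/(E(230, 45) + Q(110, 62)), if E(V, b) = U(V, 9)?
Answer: 1/3774 ≈ 0.00026497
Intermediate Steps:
U(d, x) = (-1 + d)*(7 + x)
E(V, b) = -16 + 16*V (E(V, b) = -7 - 1*9 + 7*V + V*9 = -7 - 9 + 7*V + 9*V = -16 + 16*V)
1/(E(230, 45) + Q(110, 62)) = 1/((-16 + 16*230) + 110) = 1/((-16 + 3680) + 110) = 1/(3664 + 110) = 1/3774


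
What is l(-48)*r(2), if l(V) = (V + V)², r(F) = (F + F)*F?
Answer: 73728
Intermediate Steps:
r(F) = 2*F² (r(F) = (2*F)*F = 2*F²)
l(V) = 4*V² (l(V) = (2*V)² = 4*V²)
l(-48)*r(2) = (4*(-48)²)*(2*2²) = (4*2304)*(2*4) = 9216*8 = 73728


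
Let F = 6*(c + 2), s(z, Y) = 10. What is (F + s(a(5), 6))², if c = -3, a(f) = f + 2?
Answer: 16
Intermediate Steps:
a(f) = 2 + f
F = -6 (F = 6*(-3 + 2) = 6*(-1) = -6)
(F + s(a(5), 6))² = (-6 + 10)² = 4² = 16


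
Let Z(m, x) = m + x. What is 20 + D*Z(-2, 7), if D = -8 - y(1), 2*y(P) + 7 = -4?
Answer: 15/2 ≈ 7.5000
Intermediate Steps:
y(P) = -11/2 (y(P) = -7/2 + (1/2)*(-4) = -7/2 - 2 = -11/2)
D = -5/2 (D = -8 - 1*(-11/2) = -8 + 11/2 = -5/2 ≈ -2.5000)
20 + D*Z(-2, 7) = 20 - 5*(-2 + 7)/2 = 20 - 5/2*5 = 20 - 25/2 = 15/2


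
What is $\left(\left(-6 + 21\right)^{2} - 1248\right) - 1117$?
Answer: $-2140$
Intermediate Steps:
$\left(\left(-6 + 21\right)^{2} - 1248\right) - 1117 = \left(15^{2} - 1248\right) - 1117 = \left(225 - 1248\right) - 1117 = -1023 - 1117 = -2140$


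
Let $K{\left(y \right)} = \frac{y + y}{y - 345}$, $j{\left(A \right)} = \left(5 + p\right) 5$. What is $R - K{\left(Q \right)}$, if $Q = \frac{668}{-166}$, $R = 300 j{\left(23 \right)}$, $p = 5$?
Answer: $\frac{434534332}{28969} \approx 15000.0$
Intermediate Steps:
$j{\left(A \right)} = 50$ ($j{\left(A \right)} = \left(5 + 5\right) 5 = 10 \cdot 5 = 50$)
$R = 15000$ ($R = 300 \cdot 50 = 15000$)
$Q = - \frac{334}{83}$ ($Q = 668 \left(- \frac{1}{166}\right) = - \frac{334}{83} \approx -4.0241$)
$K{\left(y \right)} = \frac{2 y}{-345 + y}$
$R - K{\left(Q \right)} = 15000 - 2 \left(- \frac{334}{83}\right) \frac{1}{-345 - \frac{334}{83}} = 15000 - 2 \left(- \frac{334}{83}\right) \frac{1}{- \frac{28969}{83}} = 15000 - 2 \left(- \frac{334}{83}\right) \left(- \frac{83}{28969}\right) = 15000 - \frac{668}{28969} = \frac{434534332}{28969}$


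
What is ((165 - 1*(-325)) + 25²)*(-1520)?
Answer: -1694800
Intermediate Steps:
((165 - 1*(-325)) + 25²)*(-1520) = ((165 + 325) + 625)*(-1520) = (490 + 625)*(-1520) = 1115*(-1520) = -1694800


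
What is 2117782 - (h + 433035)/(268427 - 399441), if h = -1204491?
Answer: 138729159746/65507 ≈ 2.1178e+6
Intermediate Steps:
2117782 - (h + 433035)/(268427 - 399441) = 2117782 - (-1204491 + 433035)/(268427 - 399441) = 2117782 - (-771456)/(-131014) = 2117782 - (-771456)*(-1)/131014 = 2117782 - 1*385728/65507 = 2117782 - 385728/65507 = 138729159746/65507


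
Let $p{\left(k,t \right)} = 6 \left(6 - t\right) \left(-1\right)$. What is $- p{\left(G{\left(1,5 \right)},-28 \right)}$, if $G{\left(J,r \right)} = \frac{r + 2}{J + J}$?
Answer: $204$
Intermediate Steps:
$G{\left(J,r \right)} = \frac{2 + r}{2 J}$
$p{\left(k,t \right)} = -36 + 6 t$ ($p{\left(k,t \right)} = \left(36 - 6 t\right) \left(-1\right) = -36 + 6 t$)
$- p{\left(G{\left(1,5 \right)},-28 \right)} = - (-36 + 6 \left(-28\right)) = - (-36 - 168) = \left(-1\right) \left(-204\right) = 204$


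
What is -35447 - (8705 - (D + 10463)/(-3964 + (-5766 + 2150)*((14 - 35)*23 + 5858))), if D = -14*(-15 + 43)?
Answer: -95368144511/2159996 ≈ -44152.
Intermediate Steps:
D = -392 (D = -14*28 = -392)
-35447 - (8705 - (D + 10463)/(-3964 + (-5766 + 2150)*((14 - 35)*23 + 5858))) = -35447 - (8705 - (-392 + 10463)/(-3964 + (-5766 + 2150)*((14 - 35)*23 + 5858))) = -35447 - (8705 - 10071/(-3964 - 3616*(-21*23 + 5858))) = -35447 - (8705 - 10071/(-3964 - 3616*(-483 + 5858))) = -35447 - (8705 - 10071/(-3964 - 3616*5375)) = -35447 - (8705 - 10071/(-3964 - 19436000)) = -35447 - (8705 - 10071/(-19439964)) = -35447 - (8705 - 10071*(-1)/19439964) = -35447 - (8705 - 1*(-1119/2159996)) = -35447 - (8705 + 1119/2159996) = -35447 - 1*18802766299/2159996 = -35447 - 18802766299/2159996 = -95368144511/2159996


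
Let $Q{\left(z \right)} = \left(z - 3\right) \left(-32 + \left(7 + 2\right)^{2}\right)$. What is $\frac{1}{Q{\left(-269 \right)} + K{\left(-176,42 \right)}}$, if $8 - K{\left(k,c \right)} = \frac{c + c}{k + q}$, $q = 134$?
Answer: $- \frac{1}{13318} \approx -7.5086 \cdot 10^{-5}$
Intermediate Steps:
$K{\left(k,c \right)} = 8 - \frac{2 c}{134 + k}$ ($K{\left(k,c \right)} = 8 - \frac{c + c}{k + 134} = 8 - \frac{2 c}{134 + k}$)
$Q{\left(z \right)} = -147 + 49 z$ ($Q{\left(z \right)} = \left(-3 + z\right) \left(-32 + 9^{2}\right) = \left(-3 + z\right) \left(-32 + 81\right) = \left(-3 + z\right) 49 = -147 + 49 z$)
$\frac{1}{Q{\left(-269 \right)} + K{\left(-176,42 \right)}} = \frac{1}{\left(-147 + 49 \left(-269\right)\right) + \frac{2 \left(536 - 42 + 4 \left(-176\right)\right)}{134 - 176}} = \frac{1}{\left(-147 - 13181\right) + \frac{2 \left(536 - 42 - 704\right)}{-42}} = \frac{1}{-13328 + 2 \left(- \frac{1}{42}\right) \left(-210\right)} = \frac{1}{-13328 + 10} = \frac{1}{-13318} = - \frac{1}{13318}$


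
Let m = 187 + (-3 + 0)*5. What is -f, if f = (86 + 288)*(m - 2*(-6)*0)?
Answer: -64328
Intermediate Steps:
m = 172 (m = 187 - 3*5 = 187 - 15 = 172)
f = 64328 (f = (86 + 288)*(172 - 2*(-6)*0) = 374*(172 + 12*0) = 374*(172 + 0) = 374*172 = 64328)
-f = -1*64328 = -64328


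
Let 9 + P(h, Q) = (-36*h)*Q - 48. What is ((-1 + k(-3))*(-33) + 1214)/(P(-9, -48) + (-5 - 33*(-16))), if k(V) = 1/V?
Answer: -629/7543 ≈ -0.083389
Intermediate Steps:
k(V) = 1/V
P(h, Q) = -57 - 36*Q*h (P(h, Q) = -9 + ((-36*h)*Q - 48) = -9 + (-36*Q*h - 48) = -9 + (-48 - 36*Q*h) = -57 - 36*Q*h)
((-1 + k(-3))*(-33) + 1214)/(P(-9, -48) + (-5 - 33*(-16))) = ((-1 + 1/(-3))*(-33) + 1214)/((-57 - 36*(-48)*(-9)) + (-5 - 33*(-16))) = ((-1 - 1/3)*(-33) + 1214)/((-57 - 15552) + (-5 + 528)) = (-4/3*(-33) + 1214)/(-15609 + 523) = (44 + 1214)/(-15086) = 1258*(-1/15086) = -629/7543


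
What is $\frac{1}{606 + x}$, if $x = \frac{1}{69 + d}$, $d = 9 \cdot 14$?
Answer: $\frac{195}{118171} \approx 0.0016502$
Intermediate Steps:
$d = 126$
$x = \frac{1}{195}$ ($x = \frac{1}{69 + 126} = \frac{1}{195} \approx 0.0051282$)
$\frac{1}{606 + x} = \frac{1}{606 + \frac{1}{195}} = \frac{1}{\frac{118171}{195}} = \frac{195}{118171}$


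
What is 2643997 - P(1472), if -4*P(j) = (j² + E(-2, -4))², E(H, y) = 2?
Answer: 1173743036446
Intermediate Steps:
P(j) = -(2 + j²)²/4 (P(j) = -(j² + 2)²/4 = -(2 + j²)²/4)
2643997 - P(1472) = 2643997 - (-1)*(2 + 1472²)²/4 = 2643997 - (-1)*(2 + 2166784)²/4 = 2643997 - (-1)*2166786²/4 = 2643997 - (-1)*4694961569796/4 = 2643997 - 1*(-1173740392449) = 2643997 + 1173740392449 = 1173743036446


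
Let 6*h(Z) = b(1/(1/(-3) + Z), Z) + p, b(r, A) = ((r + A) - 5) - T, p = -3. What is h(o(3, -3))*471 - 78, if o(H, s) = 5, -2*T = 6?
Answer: -1713/28 ≈ -61.179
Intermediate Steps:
T = -3 (T = -1/2*6 = -3)
b(r, A) = -2 + A + r (b(r, A) = ((r + A) - 5) - 1*(-3) = ((A + r) - 5) + 3 = (-5 + A + r) + 3 = -2 + A + r)
h(Z) = -5/6 + Z/6 + 1/(6*(-1/3 + Z)) (h(Z) = ((-2 + Z + 1/(1/(-3) + Z)) - 3)/6 = ((-2 + Z + 1/(-1/3 + Z)) - 3)/6 = (-5 + Z + 1/(-1/3 + Z))/6 = -5/6 + Z/6 + 1/(6*(-1/3 + Z)))
h(o(3, -3))*471 - 78 = ((3 + (-1 + 3*5)*(-5 + 5))/(6*(-1 + 3*5)))*471 - 78 = ((3 + (-1 + 15)*0)/(6*(-1 + 15)))*471 - 78 = ((1/6)*(3 + 14*0)/14)*471 - 78 = ((1/6)*(1/14)*(3 + 0))*471 - 78 = ((1/6)*(1/14)*3)*471 - 78 = (1/28)*471 - 78 = 471/28 - 78 = -1713/28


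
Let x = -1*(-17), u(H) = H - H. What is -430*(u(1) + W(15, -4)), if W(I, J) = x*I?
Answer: -109650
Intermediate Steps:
u(H) = 0
x = 17
W(I, J) = 17*I
-430*(u(1) + W(15, -4)) = -430*(0 + 17*15) = -430*(0 + 255) = -430*255 = -109650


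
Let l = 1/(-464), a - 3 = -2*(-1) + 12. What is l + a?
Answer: 7887/464 ≈ 16.998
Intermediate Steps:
a = 17 (a = 3 + (-2*(-1) + 12) = 3 + (2 + 12) = 3 + 14 = 17)
l = -1/464 ≈ -0.0021552
l + a = -1/464 + 17 = 7887/464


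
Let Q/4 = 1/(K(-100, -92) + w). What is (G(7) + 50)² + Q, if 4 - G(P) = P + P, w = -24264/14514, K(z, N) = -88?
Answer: 86763981/54229 ≈ 1600.0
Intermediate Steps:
w = -4044/2419 (w = -24264*1/14514 = -4044/2419 ≈ -1.6718)
G(P) = 4 - 2*P (G(P) = 4 - (P + P) = 4 - 2*P)
Q = -2419/54229 (Q = 4/(-88 - 4044/2419) = 4/(-216916/2419) = 4*(-2419/216916) = -2419/54229 ≈ -0.044607)
(G(7) + 50)² + Q = ((4 - 2*7) + 50)² - 2419/54229 = ((4 - 14) + 50)² - 2419/54229 = (-10 + 50)² - 2419/54229 = 40² - 2419/54229 = 1600 - 2419/54229 = 86763981/54229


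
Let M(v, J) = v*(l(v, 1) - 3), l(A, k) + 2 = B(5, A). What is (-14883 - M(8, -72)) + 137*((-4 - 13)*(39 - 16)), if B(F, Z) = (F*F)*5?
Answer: -69410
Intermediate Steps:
B(F, Z) = 5*F² (B(F, Z) = F²*5 = 5*F²)
l(A, k) = 123 (l(A, k) = -2 + 5*5² = -2 + 5*25 = -2 + 125 = 123)
M(v, J) = 120*v (M(v, J) = v*(123 - 3) = v*120 = 120*v)
(-14883 - M(8, -72)) + 137*((-4 - 13)*(39 - 16)) = (-14883 - 120*8) + 137*((-4 - 13)*(39 - 16)) = (-14883 - 1*960) + 137*(-17*23) = (-14883 - 960) + 137*(-391) = -15843 - 53567 = -69410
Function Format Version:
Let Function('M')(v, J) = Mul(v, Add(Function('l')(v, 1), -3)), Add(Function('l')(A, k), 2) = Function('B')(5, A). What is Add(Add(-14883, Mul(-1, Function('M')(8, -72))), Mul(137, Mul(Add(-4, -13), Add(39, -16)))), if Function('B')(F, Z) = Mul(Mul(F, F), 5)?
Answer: -69410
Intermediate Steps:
Function('B')(F, Z) = Mul(5, Pow(F, 2)) (Function('B')(F, Z) = Mul(Pow(F, 2), 5) = Mul(5, Pow(F, 2)))
Function('l')(A, k) = 123 (Function('l')(A, k) = Add(-2, Mul(5, Pow(5, 2))) = Add(-2, Mul(5, 25)) = Add(-2, 125) = 123)
Function('M')(v, J) = Mul(120, v) (Function('M')(v, J) = Mul(v, Add(123, -3)) = Mul(v, 120) = Mul(120, v))
Add(Add(-14883, Mul(-1, Function('M')(8, -72))), Mul(137, Mul(Add(-4, -13), Add(39, -16)))) = Add(Add(-14883, Mul(-1, Mul(120, 8))), Mul(137, Mul(Add(-4, -13), Add(39, -16)))) = Add(Add(-14883, Mul(-1, 960)), Mul(137, Mul(-17, 23))) = Add(Add(-14883, -960), Mul(137, -391)) = Add(-15843, -53567) = -69410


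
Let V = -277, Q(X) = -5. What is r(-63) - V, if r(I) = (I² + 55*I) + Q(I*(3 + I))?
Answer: 776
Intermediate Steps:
r(I) = -5 + I² + 55*I (r(I) = (I² + 55*I) - 5 = -5 + I² + 55*I)
r(-63) - V = (-5 + (-63)² + 55*(-63)) - 1*(-277) = (-5 + 3969 - 3465) + 277 = 499 + 277 = 776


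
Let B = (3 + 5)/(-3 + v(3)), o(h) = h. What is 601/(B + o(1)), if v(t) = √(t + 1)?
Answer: -601/7 ≈ -85.857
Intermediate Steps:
v(t) = √(1 + t)
B = -8 (B = (3 + 5)/(-3 + √(1 + 3)) = 8/(-3 + √4) = 8/(-3 + 2) = 8/(-1) = 8*(-1) = -8)
601/(B + o(1)) = 601/(-8 + 1) = 601/(-7) = 601*(-⅐) = -601/7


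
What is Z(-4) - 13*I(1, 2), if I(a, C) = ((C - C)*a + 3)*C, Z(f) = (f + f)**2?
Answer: -14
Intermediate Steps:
Z(f) = 4*f**2 (Z(f) = (2*f)**2 = 4*f**2)
I(a, C) = 3*C (I(a, C) = (0*a + 3)*C = (0 + 3)*C = 3*C)
Z(-4) - 13*I(1, 2) = 4*(-4)**2 - 39*2 = 4*16 - 13*6 = 64 - 78 = -14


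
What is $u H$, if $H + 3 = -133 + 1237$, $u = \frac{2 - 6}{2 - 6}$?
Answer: $1101$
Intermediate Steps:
$u = 1$ ($u = - \frac{4}{-4} = \left(-4\right) \left(- \frac{1}{4}\right) = 1$)
$H = 1101$ ($H = -3 + \left(-133 + 1237\right) = -3 + 1104 = 1101$)
$u H = 1 \cdot 1101 = 1101$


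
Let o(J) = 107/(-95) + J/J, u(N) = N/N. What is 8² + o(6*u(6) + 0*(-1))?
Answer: 6068/95 ≈ 63.874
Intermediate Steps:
u(N) = 1
o(J) = -12/95 (o(J) = 107*(-1/95) + 1 = -107/95 + 1 = -12/95)
8² + o(6*u(6) + 0*(-1)) = 8² - 12/95 = 64 - 12/95 = 6068/95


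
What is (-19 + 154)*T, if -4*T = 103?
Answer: -13905/4 ≈ -3476.3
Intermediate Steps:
T = -103/4 (T = -1/4*103 = -103/4 ≈ -25.750)
(-19 + 154)*T = (-19 + 154)*(-103/4) = 135*(-103/4) = -13905/4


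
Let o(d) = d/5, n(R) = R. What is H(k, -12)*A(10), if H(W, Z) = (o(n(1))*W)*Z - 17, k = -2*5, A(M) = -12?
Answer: -84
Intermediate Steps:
o(d) = d/5 (o(d) = d*(⅕) = d/5)
k = -10
H(W, Z) = -17 + W*Z/5 (H(W, Z) = (((⅕)*1)*W)*Z - 17 = (W/5)*Z - 17 = W*Z/5 - 17 = -17 + W*Z/5)
H(k, -12)*A(10) = (-17 + (⅕)*(-10)*(-12))*(-12) = (-17 + 24)*(-12) = 7*(-12) = -84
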